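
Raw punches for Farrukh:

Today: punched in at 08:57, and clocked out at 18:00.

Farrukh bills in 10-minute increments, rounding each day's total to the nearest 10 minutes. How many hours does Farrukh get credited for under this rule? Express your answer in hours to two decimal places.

9.00 hours

Today: 08:57–18:00 = 9 h 3 min → rounds to 9 h 0 min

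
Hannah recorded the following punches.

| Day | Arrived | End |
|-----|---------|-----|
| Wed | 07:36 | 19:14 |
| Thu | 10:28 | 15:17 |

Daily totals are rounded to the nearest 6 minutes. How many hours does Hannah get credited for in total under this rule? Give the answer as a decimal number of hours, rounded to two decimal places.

16.40 hours

Wed: 07:36–19:14 = 11 h 38 min → rounds to 11 h 36 min
Thu: 10:28–15:17 = 4 h 49 min → rounds to 4 h 48 min
Total credited: 16 h 24 min.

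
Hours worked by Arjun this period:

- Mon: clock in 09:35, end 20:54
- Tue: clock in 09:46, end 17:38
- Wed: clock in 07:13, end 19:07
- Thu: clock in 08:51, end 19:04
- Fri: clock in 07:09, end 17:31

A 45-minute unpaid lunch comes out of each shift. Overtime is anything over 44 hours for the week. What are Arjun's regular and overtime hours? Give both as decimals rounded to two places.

Mon: 09:35–20:54 = 11 h 19 min; less 45 min break → 10 h 34 min
Tue: 09:46–17:38 = 7 h 52 min; less 45 min break → 7 h 7 min
Wed: 07:13–19:07 = 11 h 54 min; less 45 min break → 11 h 9 min
Thu: 08:51–19:04 = 10 h 13 min; less 45 min break → 9 h 28 min
Fri: 07:09–17:31 = 10 h 22 min; less 45 min break → 9 h 37 min
Total worked: 47 h 55 min = 47.92 h.
Threshold 44 h → overtime 3 h 55 min, regular 44 h 0 min.

Regular 44.00 hours, overtime 3.92 hours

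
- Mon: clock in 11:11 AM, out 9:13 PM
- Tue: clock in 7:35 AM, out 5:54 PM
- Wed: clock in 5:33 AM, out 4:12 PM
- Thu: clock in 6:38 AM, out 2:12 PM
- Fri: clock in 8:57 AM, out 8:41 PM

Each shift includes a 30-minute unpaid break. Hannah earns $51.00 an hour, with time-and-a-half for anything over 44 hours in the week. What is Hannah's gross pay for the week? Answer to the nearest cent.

$2534.70

Mon: 11:11 AM–9:13 PM = 10 h 2 min; less 30 min break → 9 h 32 min
Tue: 7:35 AM–5:54 PM = 10 h 19 min; less 30 min break → 9 h 49 min
Wed: 5:33 AM–4:12 PM = 10 h 39 min; less 30 min break → 10 h 9 min
Thu: 6:38 AM–2:12 PM = 7 h 34 min; less 30 min break → 7 h 4 min
Fri: 8:57 AM–8:41 PM = 11 h 44 min; less 30 min break → 11 h 14 min
Total worked: 47 h 48 min = 2868 min.
Regular 44 h 0 min = 2640 min at $51.00/h; overtime 3 h 48 min = 228 min at $76.50/h.
Pay = (2640 × $51.00 + 228 × $76.50) ÷ 60 = $2534.70.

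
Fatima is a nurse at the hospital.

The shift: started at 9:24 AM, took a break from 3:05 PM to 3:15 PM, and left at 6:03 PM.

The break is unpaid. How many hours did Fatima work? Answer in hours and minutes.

8 h 29 min

The shift: 9:24 AM–6:03 PM = 8 h 39 min; less 10 min break → 8 h 29 min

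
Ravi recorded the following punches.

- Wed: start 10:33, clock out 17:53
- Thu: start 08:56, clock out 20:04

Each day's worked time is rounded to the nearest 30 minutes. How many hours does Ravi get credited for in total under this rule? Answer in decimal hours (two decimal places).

18.50 hours

Wed: 10:33–17:53 = 7 h 20 min → rounds to 7 h 30 min
Thu: 08:56–20:04 = 11 h 8 min → rounds to 11 h 0 min
Total credited: 18 h 30 min.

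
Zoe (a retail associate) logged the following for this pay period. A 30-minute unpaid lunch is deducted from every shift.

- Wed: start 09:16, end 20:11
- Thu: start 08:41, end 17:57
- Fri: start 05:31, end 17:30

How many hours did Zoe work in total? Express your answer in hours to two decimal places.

Wed: 09:16–20:11 = 10 h 55 min; less 30 min break → 10 h 25 min
Thu: 08:41–17:57 = 9 h 16 min; less 30 min break → 8 h 46 min
Fri: 05:31–17:30 = 11 h 59 min; less 30 min break → 11 h 29 min
Total: 10 h 25 min + 8 h 46 min + 11 h 29 min = 30 h 40 min.

30.67 hours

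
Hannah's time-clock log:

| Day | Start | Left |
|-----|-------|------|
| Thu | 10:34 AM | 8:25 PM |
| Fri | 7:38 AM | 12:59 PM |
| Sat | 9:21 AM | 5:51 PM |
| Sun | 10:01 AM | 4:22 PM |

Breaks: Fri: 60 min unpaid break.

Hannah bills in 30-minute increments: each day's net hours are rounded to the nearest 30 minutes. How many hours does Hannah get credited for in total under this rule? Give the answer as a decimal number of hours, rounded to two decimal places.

29.50 hours

Thu: 10:34 AM–8:25 PM = 9 h 51 min → rounds to 10 h 0 min
Fri: 7:38 AM–12:59 PM = 5 h 21 min − 60 min = 4 h 21 min → rounds to 4 h 30 min
Sat: 9:21 AM–5:51 PM = 8 h 30 min → rounds to 8 h 30 min
Sun: 10:01 AM–4:22 PM = 6 h 21 min → rounds to 6 h 30 min
Total credited: 29 h 30 min.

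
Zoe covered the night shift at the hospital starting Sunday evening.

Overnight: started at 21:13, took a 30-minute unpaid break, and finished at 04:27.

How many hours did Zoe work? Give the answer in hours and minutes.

6 h 44 min

Overnight: 21:13 → midnight = 2 h 47 min; midnight → 04:27 = 4 h 27 min; span 7 h 14 min; less 30 min break → 6 h 44 min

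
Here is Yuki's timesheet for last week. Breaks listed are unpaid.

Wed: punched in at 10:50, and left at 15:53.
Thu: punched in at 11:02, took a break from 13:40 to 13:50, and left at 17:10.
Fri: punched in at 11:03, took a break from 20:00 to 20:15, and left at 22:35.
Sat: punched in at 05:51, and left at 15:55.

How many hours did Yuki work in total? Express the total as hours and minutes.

32 h 22 min

Wed: 10:50–15:53 = 5 h 3 min
Thu: 11:02–17:10 = 6 h 8 min; less 10 min break → 5 h 58 min
Fri: 11:03–22:35 = 11 h 32 min; less 15 min break → 11 h 17 min
Sat: 05:51–15:55 = 10 h 4 min
Total: 5 h 3 min + 5 h 58 min + 11 h 17 min + 10 h 4 min = 32 h 22 min.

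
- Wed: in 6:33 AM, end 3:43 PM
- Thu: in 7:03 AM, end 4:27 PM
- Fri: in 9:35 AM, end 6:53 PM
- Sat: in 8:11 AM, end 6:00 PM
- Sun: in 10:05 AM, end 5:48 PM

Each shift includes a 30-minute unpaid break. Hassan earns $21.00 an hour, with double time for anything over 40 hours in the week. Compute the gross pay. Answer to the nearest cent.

Wed: 6:33 AM–3:43 PM = 9 h 10 min; less 30 min break → 8 h 40 min
Thu: 7:03 AM–4:27 PM = 9 h 24 min; less 30 min break → 8 h 54 min
Fri: 9:35 AM–6:53 PM = 9 h 18 min; less 30 min break → 8 h 48 min
Sat: 8:11 AM–6:00 PM = 9 h 49 min; less 30 min break → 9 h 19 min
Sun: 10:05 AM–5:48 PM = 7 h 43 min; less 30 min break → 7 h 13 min
Total worked: 42 h 54 min = 2574 min.
Regular 40 h 0 min = 2400 min at $21.00/h; overtime 2 h 54 min = 174 min at $42.00/h.
Pay = (2400 × $21.00 + 174 × $42.00) ÷ 60 = $961.80.

$961.80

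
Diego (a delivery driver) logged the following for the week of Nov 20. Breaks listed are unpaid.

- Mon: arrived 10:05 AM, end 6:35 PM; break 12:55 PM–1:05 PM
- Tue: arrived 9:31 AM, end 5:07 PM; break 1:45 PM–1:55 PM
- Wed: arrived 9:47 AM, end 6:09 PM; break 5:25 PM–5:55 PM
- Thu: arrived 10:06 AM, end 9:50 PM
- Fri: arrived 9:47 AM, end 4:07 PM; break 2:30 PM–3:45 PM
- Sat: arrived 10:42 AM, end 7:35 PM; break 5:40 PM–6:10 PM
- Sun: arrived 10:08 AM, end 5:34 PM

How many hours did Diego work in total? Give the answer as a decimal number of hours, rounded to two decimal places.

Mon: 10:05 AM–6:35 PM = 8 h 30 min; less 10 min break → 8 h 20 min
Tue: 9:31 AM–5:07 PM = 7 h 36 min; less 10 min break → 7 h 26 min
Wed: 9:47 AM–6:09 PM = 8 h 22 min; less 30 min break → 7 h 52 min
Thu: 10:06 AM–9:50 PM = 11 h 44 min
Fri: 9:47 AM–4:07 PM = 6 h 20 min; less 75 min break → 5 h 5 min
Sat: 10:42 AM–7:35 PM = 8 h 53 min; less 30 min break → 8 h 23 min
Sun: 10:08 AM–5:34 PM = 7 h 26 min
Total: 8 h 20 min + 7 h 26 min + 7 h 52 min + 11 h 44 min + 5 h 5 min + 8 h 23 min + 7 h 26 min = 56 h 16 min.

56.27 hours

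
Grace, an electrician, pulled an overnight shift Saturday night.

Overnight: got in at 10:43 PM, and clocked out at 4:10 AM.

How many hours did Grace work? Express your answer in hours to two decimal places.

Overnight: 10:43 PM → midnight = 1 h 17 min; midnight → 4:10 AM = 4 h 10 min; span 5 h 27 min

5.45 hours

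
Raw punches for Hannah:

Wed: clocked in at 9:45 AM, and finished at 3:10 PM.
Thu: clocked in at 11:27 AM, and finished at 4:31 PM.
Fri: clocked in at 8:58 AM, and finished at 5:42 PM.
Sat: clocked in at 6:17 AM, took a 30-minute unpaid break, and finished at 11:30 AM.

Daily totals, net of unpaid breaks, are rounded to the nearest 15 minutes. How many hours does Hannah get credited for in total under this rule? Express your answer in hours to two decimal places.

24.00 hours

Wed: 9:45 AM–3:10 PM = 5 h 25 min → rounds to 5 h 30 min
Thu: 11:27 AM–4:31 PM = 5 h 4 min → rounds to 5 h 0 min
Fri: 8:58 AM–5:42 PM = 8 h 44 min → rounds to 8 h 45 min
Sat: 6:17 AM–11:30 AM = 5 h 13 min − 30 min = 4 h 43 min → rounds to 4 h 45 min
Total credited: 24 h 0 min.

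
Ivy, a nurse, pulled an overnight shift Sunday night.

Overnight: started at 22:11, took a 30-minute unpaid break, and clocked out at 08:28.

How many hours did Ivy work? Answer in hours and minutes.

Overnight: 22:11 → midnight = 1 h 49 min; midnight → 08:28 = 8 h 28 min; span 10 h 17 min; less 30 min break → 9 h 47 min

9 h 47 min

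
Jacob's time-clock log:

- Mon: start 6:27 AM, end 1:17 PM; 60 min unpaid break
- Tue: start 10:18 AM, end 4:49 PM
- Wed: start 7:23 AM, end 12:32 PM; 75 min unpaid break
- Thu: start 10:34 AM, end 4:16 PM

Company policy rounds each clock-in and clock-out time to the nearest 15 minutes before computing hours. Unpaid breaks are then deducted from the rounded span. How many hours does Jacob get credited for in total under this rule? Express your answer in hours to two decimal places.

21.75 hours

Mon: in 6:27 AM→6:30 AM, out 1:17 PM→1:15 PM; 6 h 45 min − 60 min = 5 h 45 min
Tue: in 10:18 AM→10:15 AM, out 4:49 PM→4:45 PM; 6 h 30 min
Wed: in 7:23 AM→7:30 AM, out 12:32 PM→12:30 PM; 5 h 0 min − 75 min = 3 h 45 min
Thu: in 10:34 AM→10:30 AM, out 4:16 PM→4:15 PM; 5 h 45 min
Total credited: 21 h 45 min.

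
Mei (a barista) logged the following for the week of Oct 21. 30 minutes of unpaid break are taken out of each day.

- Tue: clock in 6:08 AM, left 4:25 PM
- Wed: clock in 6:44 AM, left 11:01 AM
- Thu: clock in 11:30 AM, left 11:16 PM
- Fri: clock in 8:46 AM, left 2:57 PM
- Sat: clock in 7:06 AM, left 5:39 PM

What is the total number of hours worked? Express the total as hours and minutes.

40 h 34 min

Tue: 6:08 AM–4:25 PM = 10 h 17 min; less 30 min break → 9 h 47 min
Wed: 6:44 AM–11:01 AM = 4 h 17 min; less 30 min break → 3 h 47 min
Thu: 11:30 AM–11:16 PM = 11 h 46 min; less 30 min break → 11 h 16 min
Fri: 8:46 AM–2:57 PM = 6 h 11 min; less 30 min break → 5 h 41 min
Sat: 7:06 AM–5:39 PM = 10 h 33 min; less 30 min break → 10 h 3 min
Total: 9 h 47 min + 3 h 47 min + 11 h 16 min + 5 h 41 min + 10 h 3 min = 40 h 34 min.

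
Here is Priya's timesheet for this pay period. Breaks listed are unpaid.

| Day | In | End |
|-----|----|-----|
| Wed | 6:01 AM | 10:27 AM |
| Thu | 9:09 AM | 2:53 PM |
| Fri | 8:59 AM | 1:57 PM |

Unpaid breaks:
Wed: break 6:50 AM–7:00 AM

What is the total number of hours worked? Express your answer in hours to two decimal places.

14.97 hours

Wed: 6:01 AM–10:27 AM = 4 h 26 min; less 10 min break → 4 h 16 min
Thu: 9:09 AM–2:53 PM = 5 h 44 min
Fri: 8:59 AM–1:57 PM = 4 h 58 min
Total: 4 h 16 min + 5 h 44 min + 4 h 58 min = 14 h 58 min.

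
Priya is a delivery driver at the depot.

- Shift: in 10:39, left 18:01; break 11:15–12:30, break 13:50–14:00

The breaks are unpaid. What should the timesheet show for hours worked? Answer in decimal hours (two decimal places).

5.95 hours

Shift: 10:39–18:01 = 7 h 22 min; less 85 min break → 5 h 57 min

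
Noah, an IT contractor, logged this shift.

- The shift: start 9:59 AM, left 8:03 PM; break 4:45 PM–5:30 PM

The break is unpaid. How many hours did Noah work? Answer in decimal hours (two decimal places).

The shift: 9:59 AM–8:03 PM = 10 h 4 min; less 45 min break → 9 h 19 min

9.32 hours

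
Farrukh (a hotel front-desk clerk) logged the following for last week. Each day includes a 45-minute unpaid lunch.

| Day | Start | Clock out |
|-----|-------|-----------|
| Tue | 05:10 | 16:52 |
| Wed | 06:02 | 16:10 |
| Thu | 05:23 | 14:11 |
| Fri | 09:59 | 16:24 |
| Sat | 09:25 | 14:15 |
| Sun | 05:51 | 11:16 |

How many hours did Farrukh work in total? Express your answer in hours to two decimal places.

42.80 hours

Tue: 05:10–16:52 = 11 h 42 min; less 45 min break → 10 h 57 min
Wed: 06:02–16:10 = 10 h 8 min; less 45 min break → 9 h 23 min
Thu: 05:23–14:11 = 8 h 48 min; less 45 min break → 8 h 3 min
Fri: 09:59–16:24 = 6 h 25 min; less 45 min break → 5 h 40 min
Sat: 09:25–14:15 = 4 h 50 min; less 45 min break → 4 h 5 min
Sun: 05:51–11:16 = 5 h 25 min; less 45 min break → 4 h 40 min
Total: 10 h 57 min + 9 h 23 min + 8 h 3 min + 5 h 40 min + 4 h 5 min + 4 h 40 min = 42 h 48 min.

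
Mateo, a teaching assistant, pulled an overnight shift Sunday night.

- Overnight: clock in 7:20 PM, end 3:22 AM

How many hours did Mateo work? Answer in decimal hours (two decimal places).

Overnight: 7:20 PM → midnight = 4 h 40 min; midnight → 3:22 AM = 3 h 22 min; span 8 h 2 min

8.03 hours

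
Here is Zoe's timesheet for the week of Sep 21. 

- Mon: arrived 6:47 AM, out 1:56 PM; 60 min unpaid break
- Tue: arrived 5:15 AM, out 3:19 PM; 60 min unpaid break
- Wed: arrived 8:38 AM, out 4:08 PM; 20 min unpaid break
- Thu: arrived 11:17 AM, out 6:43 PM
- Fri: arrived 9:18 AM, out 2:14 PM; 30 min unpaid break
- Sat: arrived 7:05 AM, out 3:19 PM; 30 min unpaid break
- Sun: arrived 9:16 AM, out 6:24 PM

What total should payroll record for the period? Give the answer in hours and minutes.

Mon: 6:47 AM–1:56 PM = 7 h 9 min; less 60 min break → 6 h 9 min
Tue: 5:15 AM–3:19 PM = 10 h 4 min; less 60 min break → 9 h 4 min
Wed: 8:38 AM–4:08 PM = 7 h 30 min; less 20 min break → 7 h 10 min
Thu: 11:17 AM–6:43 PM = 7 h 26 min
Fri: 9:18 AM–2:14 PM = 4 h 56 min; less 30 min break → 4 h 26 min
Sat: 7:05 AM–3:19 PM = 8 h 14 min; less 30 min break → 7 h 44 min
Sun: 9:16 AM–6:24 PM = 9 h 8 min
Total: 6 h 9 min + 9 h 4 min + 7 h 10 min + 7 h 26 min + 4 h 26 min + 7 h 44 min + 9 h 8 min = 51 h 7 min.

51 h 7 min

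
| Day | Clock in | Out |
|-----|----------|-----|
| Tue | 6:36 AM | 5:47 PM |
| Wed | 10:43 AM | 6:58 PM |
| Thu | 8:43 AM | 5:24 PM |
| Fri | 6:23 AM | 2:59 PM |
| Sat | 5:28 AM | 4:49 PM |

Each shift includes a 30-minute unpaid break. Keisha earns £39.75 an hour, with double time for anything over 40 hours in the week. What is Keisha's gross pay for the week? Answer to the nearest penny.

£2032.55

Tue: 6:36 AM–5:47 PM = 11 h 11 min; less 30 min break → 10 h 41 min
Wed: 10:43 AM–6:58 PM = 8 h 15 min; less 30 min break → 7 h 45 min
Thu: 8:43 AM–5:24 PM = 8 h 41 min; less 30 min break → 8 h 11 min
Fri: 6:23 AM–2:59 PM = 8 h 36 min; less 30 min break → 8 h 6 min
Sat: 5:28 AM–4:49 PM = 11 h 21 min; less 30 min break → 10 h 51 min
Total worked: 45 h 34 min = 2734 min.
Regular 40 h 0 min = 2400 min at £39.75/h; overtime 5 h 34 min = 334 min at £79.50/h.
Pay = (2400 × £39.75 + 334 × £79.50) ÷ 60 = £2032.55.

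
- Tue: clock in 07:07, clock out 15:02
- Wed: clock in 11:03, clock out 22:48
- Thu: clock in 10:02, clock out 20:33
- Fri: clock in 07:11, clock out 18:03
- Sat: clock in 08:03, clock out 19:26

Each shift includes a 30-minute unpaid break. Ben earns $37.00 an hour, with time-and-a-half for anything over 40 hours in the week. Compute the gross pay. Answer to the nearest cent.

Tue: 07:07–15:02 = 7 h 55 min; less 30 min break → 7 h 25 min
Wed: 11:03–22:48 = 11 h 45 min; less 30 min break → 11 h 15 min
Thu: 10:02–20:33 = 10 h 31 min; less 30 min break → 10 h 1 min
Fri: 07:11–18:03 = 10 h 52 min; less 30 min break → 10 h 22 min
Sat: 08:03–19:26 = 11 h 23 min; less 30 min break → 10 h 53 min
Total worked: 49 h 56 min = 2996 min.
Regular 40 h 0 min = 2400 min at $37.00/h; overtime 9 h 56 min = 596 min at $55.50/h.
Pay = (2400 × $37.00 + 596 × $55.50) ÷ 60 = $2031.30.

$2031.30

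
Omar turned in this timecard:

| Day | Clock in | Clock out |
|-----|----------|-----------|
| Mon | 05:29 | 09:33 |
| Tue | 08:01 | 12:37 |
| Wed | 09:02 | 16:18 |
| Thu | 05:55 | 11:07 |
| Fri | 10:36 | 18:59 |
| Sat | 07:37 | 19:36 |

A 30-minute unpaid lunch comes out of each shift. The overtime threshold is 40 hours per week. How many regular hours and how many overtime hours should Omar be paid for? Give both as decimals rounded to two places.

Mon: 05:29–09:33 = 4 h 4 min; less 30 min break → 3 h 34 min
Tue: 08:01–12:37 = 4 h 36 min; less 30 min break → 4 h 6 min
Wed: 09:02–16:18 = 7 h 16 min; less 30 min break → 6 h 46 min
Thu: 05:55–11:07 = 5 h 12 min; less 30 min break → 4 h 42 min
Fri: 10:36–18:59 = 8 h 23 min; less 30 min break → 7 h 53 min
Sat: 07:37–19:36 = 11 h 59 min; less 30 min break → 11 h 29 min
Total worked: 38 h 30 min = 38.50 h.
Threshold 40 h → overtime 0 h 0 min, regular 38 h 30 min.

Regular 38.50 hours, overtime 0.00 hours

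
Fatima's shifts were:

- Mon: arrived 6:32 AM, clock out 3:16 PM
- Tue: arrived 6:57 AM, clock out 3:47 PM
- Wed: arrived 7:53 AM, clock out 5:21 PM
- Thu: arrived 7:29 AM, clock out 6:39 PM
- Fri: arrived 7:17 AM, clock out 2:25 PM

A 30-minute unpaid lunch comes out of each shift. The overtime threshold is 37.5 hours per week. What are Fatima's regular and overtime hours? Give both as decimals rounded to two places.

Regular 37.50 hours, overtime 5.33 hours

Mon: 6:32 AM–3:16 PM = 8 h 44 min; less 30 min break → 8 h 14 min
Tue: 6:57 AM–3:47 PM = 8 h 50 min; less 30 min break → 8 h 20 min
Wed: 7:53 AM–5:21 PM = 9 h 28 min; less 30 min break → 8 h 58 min
Thu: 7:29 AM–6:39 PM = 11 h 10 min; less 30 min break → 10 h 40 min
Fri: 7:17 AM–2:25 PM = 7 h 8 min; less 30 min break → 6 h 38 min
Total worked: 42 h 50 min = 42.83 h.
Threshold 37.5 h → overtime 5 h 20 min, regular 37 h 30 min.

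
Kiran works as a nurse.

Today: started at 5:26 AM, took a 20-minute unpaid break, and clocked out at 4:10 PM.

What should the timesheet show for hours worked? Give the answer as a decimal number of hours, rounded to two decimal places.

Today: 5:26 AM–4:10 PM = 10 h 44 min; less 20 min break → 10 h 24 min

10.40 hours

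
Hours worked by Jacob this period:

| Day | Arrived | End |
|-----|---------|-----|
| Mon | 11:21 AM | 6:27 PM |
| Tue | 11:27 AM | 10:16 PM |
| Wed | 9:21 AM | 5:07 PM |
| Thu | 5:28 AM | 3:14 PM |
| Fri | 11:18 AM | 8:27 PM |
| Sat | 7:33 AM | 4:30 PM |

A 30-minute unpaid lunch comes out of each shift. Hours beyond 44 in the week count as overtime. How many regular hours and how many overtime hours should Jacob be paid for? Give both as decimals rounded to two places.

Mon: 11:21 AM–6:27 PM = 7 h 6 min; less 30 min break → 6 h 36 min
Tue: 11:27 AM–10:16 PM = 10 h 49 min; less 30 min break → 10 h 19 min
Wed: 9:21 AM–5:07 PM = 7 h 46 min; less 30 min break → 7 h 16 min
Thu: 5:28 AM–3:14 PM = 9 h 46 min; less 30 min break → 9 h 16 min
Fri: 11:18 AM–8:27 PM = 9 h 9 min; less 30 min break → 8 h 39 min
Sat: 7:33 AM–4:30 PM = 8 h 57 min; less 30 min break → 8 h 27 min
Total worked: 50 h 33 min = 50.55 h.
Threshold 44 h → overtime 6 h 33 min, regular 44 h 0 min.

Regular 44.00 hours, overtime 6.55 hours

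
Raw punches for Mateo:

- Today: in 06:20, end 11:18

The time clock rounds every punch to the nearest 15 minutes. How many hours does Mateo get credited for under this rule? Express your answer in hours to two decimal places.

Today: in 06:20→06:15, out 11:18→11:15; 5 h 0 min

5.00 hours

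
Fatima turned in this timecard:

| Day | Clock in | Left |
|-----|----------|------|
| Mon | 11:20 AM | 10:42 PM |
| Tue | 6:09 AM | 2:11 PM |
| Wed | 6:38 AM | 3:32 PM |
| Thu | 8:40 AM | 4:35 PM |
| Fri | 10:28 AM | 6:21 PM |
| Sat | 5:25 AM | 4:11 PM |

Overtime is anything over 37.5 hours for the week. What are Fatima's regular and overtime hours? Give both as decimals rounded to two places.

Regular 37.50 hours, overtime 17.37 hours

Mon: 11:20 AM–10:42 PM = 11 h 22 min
Tue: 6:09 AM–2:11 PM = 8 h 2 min
Wed: 6:38 AM–3:32 PM = 8 h 54 min
Thu: 8:40 AM–4:35 PM = 7 h 55 min
Fri: 10:28 AM–6:21 PM = 7 h 53 min
Sat: 5:25 AM–4:11 PM = 10 h 46 min
Total worked: 54 h 52 min = 54.87 h.
Threshold 37.5 h → overtime 17 h 22 min, regular 37 h 30 min.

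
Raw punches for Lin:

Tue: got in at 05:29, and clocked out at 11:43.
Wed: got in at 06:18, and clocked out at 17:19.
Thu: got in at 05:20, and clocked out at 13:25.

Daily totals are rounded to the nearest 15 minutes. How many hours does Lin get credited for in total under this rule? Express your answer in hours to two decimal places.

25.25 hours

Tue: 05:29–11:43 = 6 h 14 min → rounds to 6 h 15 min
Wed: 06:18–17:19 = 11 h 1 min → rounds to 11 h 0 min
Thu: 05:20–13:25 = 8 h 5 min → rounds to 8 h 0 min
Total credited: 25 h 15 min.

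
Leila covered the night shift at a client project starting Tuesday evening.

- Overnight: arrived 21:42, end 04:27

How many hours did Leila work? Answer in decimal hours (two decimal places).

6.75 hours

Overnight: 21:42 → midnight = 2 h 18 min; midnight → 04:27 = 4 h 27 min; span 6 h 45 min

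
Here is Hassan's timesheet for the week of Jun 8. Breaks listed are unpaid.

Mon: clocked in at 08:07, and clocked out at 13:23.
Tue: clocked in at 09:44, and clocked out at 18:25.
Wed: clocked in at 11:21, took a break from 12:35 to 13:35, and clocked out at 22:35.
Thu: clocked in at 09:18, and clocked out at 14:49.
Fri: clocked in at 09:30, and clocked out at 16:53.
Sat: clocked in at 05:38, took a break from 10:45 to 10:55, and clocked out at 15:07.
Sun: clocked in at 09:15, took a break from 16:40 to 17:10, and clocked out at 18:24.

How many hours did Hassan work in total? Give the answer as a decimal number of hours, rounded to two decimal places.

Mon: 08:07–13:23 = 5 h 16 min
Tue: 09:44–18:25 = 8 h 41 min
Wed: 11:21–22:35 = 11 h 14 min; less 60 min break → 10 h 14 min
Thu: 09:18–14:49 = 5 h 31 min
Fri: 09:30–16:53 = 7 h 23 min
Sat: 05:38–15:07 = 9 h 29 min; less 10 min break → 9 h 19 min
Sun: 09:15–18:24 = 9 h 9 min; less 30 min break → 8 h 39 min
Total: 5 h 16 min + 8 h 41 min + 10 h 14 min + 5 h 31 min + 7 h 23 min + 9 h 19 min + 8 h 39 min = 55 h 3 min.

55.05 hours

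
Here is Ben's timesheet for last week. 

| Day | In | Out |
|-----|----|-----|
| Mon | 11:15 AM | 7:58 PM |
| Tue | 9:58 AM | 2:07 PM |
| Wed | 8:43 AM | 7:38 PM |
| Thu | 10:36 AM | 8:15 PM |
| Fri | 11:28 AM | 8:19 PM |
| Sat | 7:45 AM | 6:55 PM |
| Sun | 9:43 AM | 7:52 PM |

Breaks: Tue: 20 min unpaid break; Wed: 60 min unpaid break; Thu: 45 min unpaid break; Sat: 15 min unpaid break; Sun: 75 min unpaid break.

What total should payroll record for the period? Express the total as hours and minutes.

Mon: 11:15 AM–7:58 PM = 8 h 43 min
Tue: 9:58 AM–2:07 PM = 4 h 9 min; less 20 min break → 3 h 49 min
Wed: 8:43 AM–7:38 PM = 10 h 55 min; less 60 min break → 9 h 55 min
Thu: 10:36 AM–8:15 PM = 9 h 39 min; less 45 min break → 8 h 54 min
Fri: 11:28 AM–8:19 PM = 8 h 51 min
Sat: 7:45 AM–6:55 PM = 11 h 10 min; less 15 min break → 10 h 55 min
Sun: 9:43 AM–7:52 PM = 10 h 9 min; less 75 min break → 8 h 54 min
Total: 8 h 43 min + 3 h 49 min + 9 h 55 min + 8 h 54 min + 8 h 51 min + 10 h 55 min + 8 h 54 min = 60 h 1 min.

60 h 1 min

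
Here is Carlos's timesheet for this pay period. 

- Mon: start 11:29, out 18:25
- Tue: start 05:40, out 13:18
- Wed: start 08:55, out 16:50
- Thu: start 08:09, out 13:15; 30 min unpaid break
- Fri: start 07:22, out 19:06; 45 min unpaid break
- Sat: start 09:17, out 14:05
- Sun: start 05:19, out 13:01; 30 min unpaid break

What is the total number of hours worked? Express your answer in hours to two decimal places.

Mon: 11:29–18:25 = 6 h 56 min
Tue: 05:40–13:18 = 7 h 38 min
Wed: 08:55–16:50 = 7 h 55 min
Thu: 08:09–13:15 = 5 h 6 min; less 30 min break → 4 h 36 min
Fri: 07:22–19:06 = 11 h 44 min; less 45 min break → 10 h 59 min
Sat: 09:17–14:05 = 4 h 48 min
Sun: 05:19–13:01 = 7 h 42 min; less 30 min break → 7 h 12 min
Total: 6 h 56 min + 7 h 38 min + 7 h 55 min + 4 h 36 min + 10 h 59 min + 4 h 48 min + 7 h 12 min = 50 h 4 min.

50.07 hours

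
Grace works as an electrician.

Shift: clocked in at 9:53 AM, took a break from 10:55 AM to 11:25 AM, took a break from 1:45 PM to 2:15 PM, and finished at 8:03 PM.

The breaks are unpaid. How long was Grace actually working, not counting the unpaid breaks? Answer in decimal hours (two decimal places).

9.17 hours

Shift: 9:53 AM–8:03 PM = 10 h 10 min; less 60 min break → 9 h 10 min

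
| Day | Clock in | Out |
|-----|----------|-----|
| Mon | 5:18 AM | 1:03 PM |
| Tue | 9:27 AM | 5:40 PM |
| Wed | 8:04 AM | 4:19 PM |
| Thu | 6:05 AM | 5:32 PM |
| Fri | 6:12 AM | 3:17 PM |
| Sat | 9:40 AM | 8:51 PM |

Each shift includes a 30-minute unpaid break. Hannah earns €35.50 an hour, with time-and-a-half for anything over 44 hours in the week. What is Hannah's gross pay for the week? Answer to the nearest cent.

Mon: 5:18 AM–1:03 PM = 7 h 45 min; less 30 min break → 7 h 15 min
Tue: 9:27 AM–5:40 PM = 8 h 13 min; less 30 min break → 7 h 43 min
Wed: 8:04 AM–4:19 PM = 8 h 15 min; less 30 min break → 7 h 45 min
Thu: 6:05 AM–5:32 PM = 11 h 27 min; less 30 min break → 10 h 57 min
Fri: 6:12 AM–3:17 PM = 9 h 5 min; less 30 min break → 8 h 35 min
Sat: 9:40 AM–8:51 PM = 11 h 11 min; less 30 min break → 10 h 41 min
Total worked: 52 h 56 min = 3176 min.
Regular 44 h 0 min = 2640 min at €35.50/h; overtime 8 h 56 min = 536 min at €53.25/h.
Pay = (2640 × €35.50 + 536 × €53.25) ÷ 60 = €2037.70.

€2037.70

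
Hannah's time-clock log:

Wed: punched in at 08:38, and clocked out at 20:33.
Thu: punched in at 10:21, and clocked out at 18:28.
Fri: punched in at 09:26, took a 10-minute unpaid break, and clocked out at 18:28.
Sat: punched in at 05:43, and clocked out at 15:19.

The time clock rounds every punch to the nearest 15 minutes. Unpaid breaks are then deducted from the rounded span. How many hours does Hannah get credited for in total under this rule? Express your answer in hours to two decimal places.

Wed: in 08:38→08:45, out 20:33→20:30; 11 h 45 min
Thu: in 10:21→10:15, out 18:28→18:30; 8 h 15 min
Fri: in 09:26→09:30, out 18:28→18:30; 9 h 0 min − 10 min = 8 h 50 min
Sat: in 05:43→05:45, out 15:19→15:15; 9 h 30 min
Total credited: 38 h 20 min.

38.33 hours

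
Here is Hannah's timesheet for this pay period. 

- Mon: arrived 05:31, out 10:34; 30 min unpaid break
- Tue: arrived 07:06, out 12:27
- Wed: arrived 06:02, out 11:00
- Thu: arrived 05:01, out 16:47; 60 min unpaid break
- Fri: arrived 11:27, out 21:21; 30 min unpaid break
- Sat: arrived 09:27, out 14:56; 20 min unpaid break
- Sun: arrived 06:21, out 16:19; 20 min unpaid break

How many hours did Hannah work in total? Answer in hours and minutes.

49 h 49 min

Mon: 05:31–10:34 = 5 h 3 min; less 30 min break → 4 h 33 min
Tue: 07:06–12:27 = 5 h 21 min
Wed: 06:02–11:00 = 4 h 58 min
Thu: 05:01–16:47 = 11 h 46 min; less 60 min break → 10 h 46 min
Fri: 11:27–21:21 = 9 h 54 min; less 30 min break → 9 h 24 min
Sat: 09:27–14:56 = 5 h 29 min; less 20 min break → 5 h 9 min
Sun: 06:21–16:19 = 9 h 58 min; less 20 min break → 9 h 38 min
Total: 4 h 33 min + 5 h 21 min + 4 h 58 min + 10 h 46 min + 9 h 24 min + 5 h 9 min + 9 h 38 min = 49 h 49 min.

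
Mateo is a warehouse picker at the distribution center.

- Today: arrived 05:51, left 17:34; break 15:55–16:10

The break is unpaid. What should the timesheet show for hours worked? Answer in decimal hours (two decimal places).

Today: 05:51–17:34 = 11 h 43 min; less 15 min break → 11 h 28 min

11.47 hours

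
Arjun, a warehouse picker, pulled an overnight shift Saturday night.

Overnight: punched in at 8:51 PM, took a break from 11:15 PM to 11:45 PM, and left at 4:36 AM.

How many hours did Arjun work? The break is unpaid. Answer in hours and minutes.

Overnight: 8:51 PM → midnight = 3 h 9 min; midnight → 4:36 AM = 4 h 36 min; span 7 h 45 min; less 30 min break → 7 h 15 min

7 h 15 min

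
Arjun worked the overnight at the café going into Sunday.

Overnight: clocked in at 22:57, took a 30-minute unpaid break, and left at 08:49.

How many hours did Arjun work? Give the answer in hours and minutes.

9 h 22 min

Overnight: 22:57 → midnight = 1 h 3 min; midnight → 08:49 = 8 h 49 min; span 9 h 52 min; less 30 min break → 9 h 22 min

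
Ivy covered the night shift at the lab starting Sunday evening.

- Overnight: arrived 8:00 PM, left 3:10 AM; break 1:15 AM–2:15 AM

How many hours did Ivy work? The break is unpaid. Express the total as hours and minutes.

6 h 10 min

Overnight: 8:00 PM → midnight = 4 h 0 min; midnight → 3:10 AM = 3 h 10 min; span 7 h 10 min; less 60 min break → 6 h 10 min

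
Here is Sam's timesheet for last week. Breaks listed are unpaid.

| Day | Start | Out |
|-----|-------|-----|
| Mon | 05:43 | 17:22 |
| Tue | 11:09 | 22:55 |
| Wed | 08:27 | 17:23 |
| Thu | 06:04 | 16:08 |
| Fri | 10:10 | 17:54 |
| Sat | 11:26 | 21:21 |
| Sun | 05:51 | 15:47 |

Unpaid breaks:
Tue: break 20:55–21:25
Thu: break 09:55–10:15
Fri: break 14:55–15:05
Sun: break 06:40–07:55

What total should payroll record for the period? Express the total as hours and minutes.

67 h 45 min

Mon: 05:43–17:22 = 11 h 39 min
Tue: 11:09–22:55 = 11 h 46 min; less 30 min break → 11 h 16 min
Wed: 08:27–17:23 = 8 h 56 min
Thu: 06:04–16:08 = 10 h 4 min; less 20 min break → 9 h 44 min
Fri: 10:10–17:54 = 7 h 44 min; less 10 min break → 7 h 34 min
Sat: 11:26–21:21 = 9 h 55 min
Sun: 05:51–15:47 = 9 h 56 min; less 75 min break → 8 h 41 min
Total: 11 h 39 min + 11 h 16 min + 8 h 56 min + 9 h 44 min + 7 h 34 min + 9 h 55 min + 8 h 41 min = 67 h 45 min.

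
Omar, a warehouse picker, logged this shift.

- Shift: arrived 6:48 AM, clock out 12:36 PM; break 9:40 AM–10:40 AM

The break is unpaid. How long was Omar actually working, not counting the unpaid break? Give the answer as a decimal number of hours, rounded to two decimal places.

4.80 hours

Shift: 6:48 AM–12:36 PM = 5 h 48 min; less 60 min break → 4 h 48 min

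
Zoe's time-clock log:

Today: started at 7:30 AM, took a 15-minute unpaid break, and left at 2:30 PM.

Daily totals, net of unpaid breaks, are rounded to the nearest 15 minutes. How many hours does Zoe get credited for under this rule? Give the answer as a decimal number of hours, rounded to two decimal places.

6.75 hours

Today: 7:30 AM–2:30 PM = 7 h 0 min − 15 min = 6 h 45 min → rounds to 6 h 45 min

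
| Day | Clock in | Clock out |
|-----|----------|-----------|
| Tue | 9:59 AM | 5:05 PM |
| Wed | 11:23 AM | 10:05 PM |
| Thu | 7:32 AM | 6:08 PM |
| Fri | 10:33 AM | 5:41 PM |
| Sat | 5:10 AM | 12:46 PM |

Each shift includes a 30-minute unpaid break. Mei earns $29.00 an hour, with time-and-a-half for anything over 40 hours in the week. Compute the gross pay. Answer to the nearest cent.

Tue: 9:59 AM–5:05 PM = 7 h 6 min; less 30 min break → 6 h 36 min
Wed: 11:23 AM–10:05 PM = 10 h 42 min; less 30 min break → 10 h 12 min
Thu: 7:32 AM–6:08 PM = 10 h 36 min; less 30 min break → 10 h 6 min
Fri: 10:33 AM–5:41 PM = 7 h 8 min; less 30 min break → 6 h 38 min
Sat: 5:10 AM–12:46 PM = 7 h 36 min; less 30 min break → 7 h 6 min
Total worked: 40 h 38 min = 2438 min.
Regular 40 h 0 min = 2400 min at $29.00/h; overtime 0 h 38 min = 38 min at $43.50/h.
Pay = (2400 × $29.00 + 38 × $43.50) ÷ 60 = $1187.55.

$1187.55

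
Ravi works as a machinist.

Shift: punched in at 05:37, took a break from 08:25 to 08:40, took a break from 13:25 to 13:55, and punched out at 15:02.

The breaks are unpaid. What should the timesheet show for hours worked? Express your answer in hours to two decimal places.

Shift: 05:37–15:02 = 9 h 25 min; less 45 min break → 8 h 40 min

8.67 hours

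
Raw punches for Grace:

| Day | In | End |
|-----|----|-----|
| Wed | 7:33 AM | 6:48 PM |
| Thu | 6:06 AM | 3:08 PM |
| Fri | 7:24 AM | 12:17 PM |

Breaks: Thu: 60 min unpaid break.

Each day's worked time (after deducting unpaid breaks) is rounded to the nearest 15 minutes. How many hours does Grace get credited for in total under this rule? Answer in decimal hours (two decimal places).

Wed: 7:33 AM–6:48 PM = 11 h 15 min → rounds to 11 h 15 min
Thu: 6:06 AM–3:08 PM = 9 h 2 min − 60 min = 8 h 2 min → rounds to 8 h 0 min
Fri: 7:24 AM–12:17 PM = 4 h 53 min → rounds to 5 h 0 min
Total credited: 24 h 15 min.

24.25 hours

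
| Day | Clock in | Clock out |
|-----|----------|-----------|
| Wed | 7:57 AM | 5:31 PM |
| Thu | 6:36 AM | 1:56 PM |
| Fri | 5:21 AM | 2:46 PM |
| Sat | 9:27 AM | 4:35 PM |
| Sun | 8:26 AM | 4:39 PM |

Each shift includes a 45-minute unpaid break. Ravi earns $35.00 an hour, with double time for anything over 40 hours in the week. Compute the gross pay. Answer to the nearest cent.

$1327.08

Wed: 7:57 AM–5:31 PM = 9 h 34 min; less 45 min break → 8 h 49 min
Thu: 6:36 AM–1:56 PM = 7 h 20 min; less 45 min break → 6 h 35 min
Fri: 5:21 AM–2:46 PM = 9 h 25 min; less 45 min break → 8 h 40 min
Sat: 9:27 AM–4:35 PM = 7 h 8 min; less 45 min break → 6 h 23 min
Sun: 8:26 AM–4:39 PM = 8 h 13 min; less 45 min break → 7 h 28 min
Total worked: 37 h 55 min = 2275 min.
Regular 37 h 55 min = 2275 min at $35.00/h; overtime 0 h 0 min = 0 min at $70.00/h.
Pay = (2275 × $35.00 + 0 × $70.00) ÷ 60 = $1327.08.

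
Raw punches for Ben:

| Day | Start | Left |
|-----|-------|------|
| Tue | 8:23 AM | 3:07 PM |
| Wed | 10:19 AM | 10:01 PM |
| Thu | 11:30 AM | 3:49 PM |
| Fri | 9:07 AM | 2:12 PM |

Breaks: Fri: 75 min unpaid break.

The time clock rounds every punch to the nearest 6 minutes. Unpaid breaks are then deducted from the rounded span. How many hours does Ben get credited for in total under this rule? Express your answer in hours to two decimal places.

26.55 hours

Tue: in 8:23 AM→8:24 AM, out 3:07 PM→3:06 PM; 6 h 42 min
Wed: in 10:19 AM→10:18 AM, out 10:01 PM→10:00 PM; 11 h 42 min
Thu: in 11:30 AM→11:30 AM, out 3:49 PM→3:48 PM; 4 h 18 min
Fri: in 9:07 AM→9:06 AM, out 2:12 PM→2:12 PM; 5 h 6 min − 75 min = 3 h 51 min
Total credited: 26 h 33 min.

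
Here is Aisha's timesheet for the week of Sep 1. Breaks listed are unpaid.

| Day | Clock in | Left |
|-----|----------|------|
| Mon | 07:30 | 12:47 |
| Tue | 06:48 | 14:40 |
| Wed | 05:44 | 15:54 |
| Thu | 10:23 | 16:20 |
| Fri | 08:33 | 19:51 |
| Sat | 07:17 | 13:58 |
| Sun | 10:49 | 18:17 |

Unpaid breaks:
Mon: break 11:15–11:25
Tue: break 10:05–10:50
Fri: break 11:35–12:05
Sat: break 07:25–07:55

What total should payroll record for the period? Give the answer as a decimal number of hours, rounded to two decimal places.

52.80 hours

Mon: 07:30–12:47 = 5 h 17 min; less 10 min break → 5 h 7 min
Tue: 06:48–14:40 = 7 h 52 min; less 45 min break → 7 h 7 min
Wed: 05:44–15:54 = 10 h 10 min
Thu: 10:23–16:20 = 5 h 57 min
Fri: 08:33–19:51 = 11 h 18 min; less 30 min break → 10 h 48 min
Sat: 07:17–13:58 = 6 h 41 min; less 30 min break → 6 h 11 min
Sun: 10:49–18:17 = 7 h 28 min
Total: 5 h 7 min + 7 h 7 min + 10 h 10 min + 5 h 57 min + 10 h 48 min + 6 h 11 min + 7 h 28 min = 52 h 48 min.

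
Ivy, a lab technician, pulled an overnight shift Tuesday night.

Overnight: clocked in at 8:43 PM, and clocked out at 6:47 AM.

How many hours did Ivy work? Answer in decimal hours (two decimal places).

10.07 hours

Overnight: 8:43 PM → midnight = 3 h 17 min; midnight → 6:47 AM = 6 h 47 min; span 10 h 4 min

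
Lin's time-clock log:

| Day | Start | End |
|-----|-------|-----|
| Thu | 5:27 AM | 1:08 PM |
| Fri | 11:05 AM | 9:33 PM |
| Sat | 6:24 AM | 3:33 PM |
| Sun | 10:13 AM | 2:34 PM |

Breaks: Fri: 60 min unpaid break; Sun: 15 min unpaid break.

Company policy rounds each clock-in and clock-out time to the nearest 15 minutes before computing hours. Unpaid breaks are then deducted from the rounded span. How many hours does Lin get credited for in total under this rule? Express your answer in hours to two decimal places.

Thu: in 5:27 AM→5:30 AM, out 1:08 PM→1:15 PM; 7 h 45 min
Fri: in 11:05 AM→11:00 AM, out 9:33 PM→9:30 PM; 10 h 30 min − 60 min = 9 h 30 min
Sat: in 6:24 AM→6:30 AM, out 3:33 PM→3:30 PM; 9 h 0 min
Sun: in 10:13 AM→10:15 AM, out 2:34 PM→2:30 PM; 4 h 15 min − 15 min = 4 h 0 min
Total credited: 30 h 15 min.

30.25 hours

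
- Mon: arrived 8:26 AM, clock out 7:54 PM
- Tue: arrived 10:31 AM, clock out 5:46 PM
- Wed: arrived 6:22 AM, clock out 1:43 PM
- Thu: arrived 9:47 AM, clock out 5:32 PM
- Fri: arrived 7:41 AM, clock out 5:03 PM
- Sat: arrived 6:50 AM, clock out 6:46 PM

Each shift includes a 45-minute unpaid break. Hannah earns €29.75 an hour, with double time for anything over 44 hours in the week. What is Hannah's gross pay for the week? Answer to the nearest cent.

€1702.69

Mon: 8:26 AM–7:54 PM = 11 h 28 min; less 45 min break → 10 h 43 min
Tue: 10:31 AM–5:46 PM = 7 h 15 min; less 45 min break → 6 h 30 min
Wed: 6:22 AM–1:43 PM = 7 h 21 min; less 45 min break → 6 h 36 min
Thu: 9:47 AM–5:32 PM = 7 h 45 min; less 45 min break → 7 h 0 min
Fri: 7:41 AM–5:03 PM = 9 h 22 min; less 45 min break → 8 h 37 min
Sat: 6:50 AM–6:46 PM = 11 h 56 min; less 45 min break → 11 h 11 min
Total worked: 50 h 37 min = 3037 min.
Regular 44 h 0 min = 2640 min at €29.75/h; overtime 6 h 37 min = 397 min at €59.50/h.
Pay = (2640 × €29.75 + 397 × €59.50) ÷ 60 = €1702.69.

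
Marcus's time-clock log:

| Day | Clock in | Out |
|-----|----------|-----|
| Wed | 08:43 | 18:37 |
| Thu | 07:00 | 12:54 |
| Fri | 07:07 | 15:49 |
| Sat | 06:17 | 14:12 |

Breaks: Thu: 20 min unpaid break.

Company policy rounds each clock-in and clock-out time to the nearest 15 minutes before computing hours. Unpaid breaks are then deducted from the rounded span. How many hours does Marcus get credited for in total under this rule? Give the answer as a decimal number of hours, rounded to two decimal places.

32.17 hours

Wed: in 08:43→08:45, out 18:37→18:30; 9 h 45 min
Thu: in 07:00→07:00, out 12:54→13:00; 6 h 0 min − 20 min = 5 h 40 min
Fri: in 07:07→07:00, out 15:49→15:45; 8 h 45 min
Sat: in 06:17→06:15, out 14:12→14:15; 8 h 0 min
Total credited: 32 h 10 min.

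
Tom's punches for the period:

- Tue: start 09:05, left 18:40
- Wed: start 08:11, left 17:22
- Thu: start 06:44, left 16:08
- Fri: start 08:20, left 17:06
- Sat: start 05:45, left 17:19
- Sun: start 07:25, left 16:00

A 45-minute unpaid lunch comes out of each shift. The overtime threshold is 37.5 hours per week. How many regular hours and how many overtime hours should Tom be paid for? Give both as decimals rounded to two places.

Regular 37.50 hours, overtime 15.08 hours

Tue: 09:05–18:40 = 9 h 35 min; less 45 min break → 8 h 50 min
Wed: 08:11–17:22 = 9 h 11 min; less 45 min break → 8 h 26 min
Thu: 06:44–16:08 = 9 h 24 min; less 45 min break → 8 h 39 min
Fri: 08:20–17:06 = 8 h 46 min; less 45 min break → 8 h 1 min
Sat: 05:45–17:19 = 11 h 34 min; less 45 min break → 10 h 49 min
Sun: 07:25–16:00 = 8 h 35 min; less 45 min break → 7 h 50 min
Total worked: 52 h 35 min = 52.58 h.
Threshold 37.5 h → overtime 15 h 5 min, regular 37 h 30 min.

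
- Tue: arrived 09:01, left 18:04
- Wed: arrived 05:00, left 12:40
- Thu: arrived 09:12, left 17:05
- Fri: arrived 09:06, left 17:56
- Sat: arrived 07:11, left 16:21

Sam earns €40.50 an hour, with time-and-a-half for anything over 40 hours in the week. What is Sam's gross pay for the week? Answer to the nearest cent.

Tue: 09:01–18:04 = 9 h 3 min
Wed: 05:00–12:40 = 7 h 40 min
Thu: 09:12–17:05 = 7 h 53 min
Fri: 09:06–17:56 = 8 h 50 min
Sat: 07:11–16:21 = 9 h 10 min
Total worked: 42 h 36 min = 2556 min.
Regular 40 h 0 min = 2400 min at €40.50/h; overtime 2 h 36 min = 156 min at €60.75/h.
Pay = (2400 × €40.50 + 156 × €60.75) ÷ 60 = €1777.95.

€1777.95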